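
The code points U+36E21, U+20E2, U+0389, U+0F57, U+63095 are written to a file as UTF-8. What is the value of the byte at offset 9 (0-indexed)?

U+36E21 → 4-byte form F0 B6 B8 A1 at offsets 0–3.
U+20E2 → 3-byte form E2 83 A2 at offsets 4–6.
U+0389 → 2-byte form CE 89 at offsets 7–8.
U+0F57 → 3-byte form E0 BD 97 at offsets 9–11.
Offset 9 falls in char 4's range; it's byte 1 of E0 BD 97 = 0xE0.

0xE0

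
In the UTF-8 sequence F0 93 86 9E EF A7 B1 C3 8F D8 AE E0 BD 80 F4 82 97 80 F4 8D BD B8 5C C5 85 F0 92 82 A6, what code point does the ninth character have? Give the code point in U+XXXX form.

Offset 0: leading byte 0xF0 = 11110000 → 4-byte char #1 = F0 93 86 9E.
Offset 4: leading byte 0xEF = 11101111 → 3-byte char #2 = EF A7 B1.
Offset 7: leading byte 0xC3 = 11000011 → 2-byte char #3 = C3 8F.
Offset 9: leading byte 0xD8 = 11011000 → 2-byte char #4 = D8 AE.
Offset 11: leading byte 0xE0 = 11100000 → 3-byte char #5 = E0 BD 80.
Offset 14: leading byte 0xF4 = 11110100 → 4-byte char #6 = F4 82 97 80.
Offset 18: leading byte 0xF4 = 11110100 → 4-byte char #7 = F4 8D BD B8.
Offset 22: leading byte 0x5C = 01011100 → 1-byte char #8 = 5C.
Offset 23: leading byte 0xC5 = 11000101 → 2-byte char #9 = C5 85.
Leading byte 0xC5 = 11000101 matches 110xxxxx → 2-byte sequence.
Byte 1: 0xC5 = 11000101, payload 00101 (5 bits).
Byte 2: 0x85 = 10000101 (10xxxxxx ✓), payload 000101.
Concatenate: 00101000101 = 0x145 (11 bits → U+0145).

U+0145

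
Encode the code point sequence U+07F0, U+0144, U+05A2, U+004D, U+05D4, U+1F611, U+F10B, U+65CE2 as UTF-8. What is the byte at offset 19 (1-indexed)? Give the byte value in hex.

0xB3

1-indexed offset 19 is 0-indexed offset 18.
U+07F0 → 2-byte form DF B0 at offsets 0–1.
U+0144 → 2-byte form C5 84 at offsets 2–3.
U+05A2 → 2-byte form D6 A2 at offsets 4–5.
U+004D → 1-byte form 4D at offsets 6–6.
U+05D4 → 2-byte form D7 94 at offsets 7–8.
U+1F611 → 4-byte form F0 9F 98 91 at offsets 9–12.
U+F10B → 3-byte form EF 84 8B at offsets 13–15.
U+65CE2 → 4-byte form F1 A5 B3 A2 at offsets 16–19.
Offset 18 falls in char 8's range; it's byte 3 of F1 A5 B3 A2 = 0xB3.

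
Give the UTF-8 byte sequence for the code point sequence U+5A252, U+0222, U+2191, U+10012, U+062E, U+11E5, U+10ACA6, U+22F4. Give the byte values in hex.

F1 9A 89 92 C8 A2 E2 86 91 F0 90 80 92 D8 AE E1 87 A5 F4 8A B2 A6 E2 8B B4

U+5A252: 4-byte form → F1 9A 89 92.
U+0222: 2-byte form → C8 A2.
U+2191: 3-byte form → E2 86 91.
U+10012: 4-byte form → F0 90 80 92.
U+062E: 2-byte form → D8 AE.
U+11E5: 3-byte form → E1 87 A5.
U+10ACA6: 4-byte form → F4 8A B2 A6.
U+22F4: 3-byte form → E2 8B B4.
Concatenated (25 bytes): F1 9A 89 92 C8 A2 E2 86 91 F0 90 80 92 D8 AE E1 87 A5 F4 8A B2 A6 E2 8B B4.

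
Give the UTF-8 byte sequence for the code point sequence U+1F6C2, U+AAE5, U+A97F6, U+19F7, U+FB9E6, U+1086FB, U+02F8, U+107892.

U+1F6C2: 4-byte form → F0 9F 9B 82.
U+AAE5: 3-byte form → EA AB A5.
U+A97F6: 4-byte form → F2 A9 9F B6.
U+19F7: 3-byte form → E1 A7 B7.
U+FB9E6: 4-byte form → F3 BB A7 A6.
U+1086FB: 4-byte form → F4 88 9B BB.
U+02F8: 2-byte form → CB B8.
U+107892: 4-byte form → F4 87 A2 92.
Concatenated (28 bytes): F0 9F 9B 82 EA AB A5 F2 A9 9F B6 E1 A7 B7 F3 BB A7 A6 F4 88 9B BB CB B8 F4 87 A2 92.

F0 9F 9B 82 EA AB A5 F2 A9 9F B6 E1 A7 B7 F3 BB A7 A6 F4 88 9B BB CB B8 F4 87 A2 92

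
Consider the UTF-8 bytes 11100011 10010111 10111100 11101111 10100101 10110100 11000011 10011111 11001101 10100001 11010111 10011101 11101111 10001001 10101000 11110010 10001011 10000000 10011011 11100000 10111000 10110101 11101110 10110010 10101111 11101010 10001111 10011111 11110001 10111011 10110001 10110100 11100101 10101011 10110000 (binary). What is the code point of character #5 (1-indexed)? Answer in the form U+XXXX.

Offset 0: leading byte 0xE3 = 11100011 → 3-byte char #1 = E3 97 BC.
Offset 3: leading byte 0xEF = 11101111 → 3-byte char #2 = EF A5 B4.
Offset 6: leading byte 0xC3 = 11000011 → 2-byte char #3 = C3 9F.
Offset 8: leading byte 0xCD = 11001101 → 2-byte char #4 = CD A1.
Offset 10: leading byte 0xD7 = 11010111 → 2-byte char #5 = D7 9D.
Leading byte 0xD7 = 11010111 matches 110xxxxx → 2-byte sequence.
Byte 1: 0xD7 = 11010111, payload 10111 (5 bits).
Byte 2: 0x9D = 10011101 (10xxxxxx ✓), payload 011101.
Concatenate: 10111011101 = 0x5DD (11 bits → U+05DD).

U+05DD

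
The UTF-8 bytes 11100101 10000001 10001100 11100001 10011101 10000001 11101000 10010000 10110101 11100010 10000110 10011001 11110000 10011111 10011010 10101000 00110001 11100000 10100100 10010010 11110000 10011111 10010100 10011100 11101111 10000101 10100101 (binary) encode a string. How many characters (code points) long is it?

Byte at offset 0: 0xE5 = 11100101 → 3-byte char (#1). Advance 3.
Byte at offset 3: 0xE1 = 11100001 → 3-byte char (#2). Advance 3.
Byte at offset 6: 0xE8 = 11101000 → 3-byte char (#3). Advance 3.
Byte at offset 9: 0xE2 = 11100010 → 3-byte char (#4). Advance 3.
Byte at offset 12: 0xF0 = 11110000 → 4-byte char (#5). Advance 4.
Byte at offset 16: 0x31 = 00110001 → 1-byte char (#6). Advance 1.
Byte at offset 17: 0xE0 = 11100000 → 3-byte char (#7). Advance 3.
Byte at offset 20: 0xF0 = 11110000 → 4-byte char (#8). Advance 4.
Byte at offset 24: 0xEF = 11101111 → 3-byte char (#9). Advance 3.
Reached end at offset 27 after 9 code points.

9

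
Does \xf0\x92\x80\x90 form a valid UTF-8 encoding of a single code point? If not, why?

Leading byte 0xF0 = 11110000 → 4-byte form.
Continuation bytes 0x92=10010010, 0x80=10000000, 0x90=10010000 all match 10xxxxxx.
Decoded value 0x12010 is ≥ 0x10000 (shortest form) and not a surrogate.

valid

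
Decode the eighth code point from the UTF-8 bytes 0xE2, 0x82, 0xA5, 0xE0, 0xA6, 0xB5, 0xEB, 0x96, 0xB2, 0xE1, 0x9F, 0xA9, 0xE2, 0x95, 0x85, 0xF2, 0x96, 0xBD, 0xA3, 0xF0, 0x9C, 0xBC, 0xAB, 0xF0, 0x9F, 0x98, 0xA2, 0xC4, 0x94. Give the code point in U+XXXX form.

Offset 0: leading byte 0xE2 = 11100010 → 3-byte char #1 = E2 82 A5.
Offset 3: leading byte 0xE0 = 11100000 → 3-byte char #2 = E0 A6 B5.
Offset 6: leading byte 0xEB = 11101011 → 3-byte char #3 = EB 96 B2.
Offset 9: leading byte 0xE1 = 11100001 → 3-byte char #4 = E1 9F A9.
Offset 12: leading byte 0xE2 = 11100010 → 3-byte char #5 = E2 95 85.
Offset 15: leading byte 0xF2 = 11110010 → 4-byte char #6 = F2 96 BD A3.
Offset 19: leading byte 0xF0 = 11110000 → 4-byte char #7 = F0 9C BC AB.
Offset 23: leading byte 0xF0 = 11110000 → 4-byte char #8 = F0 9F 98 A2.
Leading byte 0xF0 = 11110000 matches 11110xxx → 4-byte sequence.
Byte 1: 0xF0 = 11110000, payload 000 (3 bits).
Byte 2: 0x9F = 10011111 (10xxxxxx ✓), payload 011111.
Byte 3: 0x98 = 10011000 (10xxxxxx ✓), payload 011000.
Byte 4: 0xA2 = 10100010 (10xxxxxx ✓), payload 100010.
Concatenate: 000011111011000100010 = 0x1F622 (21 bits → U+1F622).

U+1F622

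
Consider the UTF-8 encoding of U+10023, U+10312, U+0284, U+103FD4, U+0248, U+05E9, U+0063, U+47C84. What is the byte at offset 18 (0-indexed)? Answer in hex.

U+10023 → 4-byte form F0 90 80 A3 at offsets 0–3.
U+10312 → 4-byte form F0 90 8C 92 at offsets 4–7.
U+0284 → 2-byte form CA 84 at offsets 8–9.
U+103FD4 → 4-byte form F4 83 BF 94 at offsets 10–13.
U+0248 → 2-byte form C9 88 at offsets 14–15.
U+05E9 → 2-byte form D7 A9 at offsets 16–17.
U+0063 → 1-byte form 63 at offsets 18–18.
Offset 18 falls in char 7's range; it's byte 1 of 63 = 0x63.

0x63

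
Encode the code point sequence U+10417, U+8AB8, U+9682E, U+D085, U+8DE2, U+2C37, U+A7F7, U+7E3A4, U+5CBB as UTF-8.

U+10417: 4-byte form → F0 90 90 97.
U+8AB8: 3-byte form → E8 AA B8.
U+9682E: 4-byte form → F2 96 A0 AE.
U+D085: 3-byte form → ED 82 85.
U+8DE2: 3-byte form → E8 B7 A2.
U+2C37: 3-byte form → E2 B0 B7.
U+A7F7: 3-byte form → EA 9F B7.
U+7E3A4: 4-byte form → F1 BE 8E A4.
U+5CBB: 3-byte form → E5 B2 BB.
Concatenated (30 bytes): F0 90 90 97 E8 AA B8 F2 96 A0 AE ED 82 85 E8 B7 A2 E2 B0 B7 EA 9F B7 F1 BE 8E A4 E5 B2 BB.

F0 90 90 97 E8 AA B8 F2 96 A0 AE ED 82 85 E8 B7 A2 E2 B0 B7 EA 9F B7 F1 BE 8E A4 E5 B2 BB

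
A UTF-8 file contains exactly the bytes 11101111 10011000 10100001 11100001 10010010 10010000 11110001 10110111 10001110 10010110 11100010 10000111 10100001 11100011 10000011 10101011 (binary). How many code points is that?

Byte at offset 0: 0xEF = 11101111 → 3-byte char (#1). Advance 3.
Byte at offset 3: 0xE1 = 11100001 → 3-byte char (#2). Advance 3.
Byte at offset 6: 0xF1 = 11110001 → 4-byte char (#3). Advance 4.
Byte at offset 10: 0xE2 = 11100010 → 3-byte char (#4). Advance 3.
Byte at offset 13: 0xE3 = 11100011 → 3-byte char (#5). Advance 3.
Reached end at offset 16 after 5 code points.

5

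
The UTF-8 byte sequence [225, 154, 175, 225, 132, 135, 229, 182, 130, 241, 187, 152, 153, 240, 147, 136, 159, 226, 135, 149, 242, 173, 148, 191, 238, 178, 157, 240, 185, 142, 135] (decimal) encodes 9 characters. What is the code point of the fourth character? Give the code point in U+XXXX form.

Offset 0: leading byte 0xE1 = 11100001 → 3-byte char #1 = E1 9A AF.
Offset 3: leading byte 0xE1 = 11100001 → 3-byte char #2 = E1 84 87.
Offset 6: leading byte 0xE5 = 11100101 → 3-byte char #3 = E5 B6 82.
Offset 9: leading byte 0xF1 = 11110001 → 4-byte char #4 = F1 BB 98 99.
Leading byte 0xF1 = 11110001 matches 11110xxx → 4-byte sequence.
Byte 1: 0xF1 = 11110001, payload 001 (3 bits).
Byte 2: 0xBB = 10111011 (10xxxxxx ✓), payload 111011.
Byte 3: 0x98 = 10011000 (10xxxxxx ✓), payload 011000.
Byte 4: 0x99 = 10011001 (10xxxxxx ✓), payload 011001.
Concatenate: 001111011011000011001 = 0x7B619 (21 bits → U+7B619).

U+7B619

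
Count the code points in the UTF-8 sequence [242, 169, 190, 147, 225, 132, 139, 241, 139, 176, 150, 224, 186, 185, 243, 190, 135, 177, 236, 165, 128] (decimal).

Byte at offset 0: 0xF2 = 11110010 → 4-byte char (#1). Advance 4.
Byte at offset 4: 0xE1 = 11100001 → 3-byte char (#2). Advance 3.
Byte at offset 7: 0xF1 = 11110001 → 4-byte char (#3). Advance 4.
Byte at offset 11: 0xE0 = 11100000 → 3-byte char (#4). Advance 3.
Byte at offset 14: 0xF3 = 11110011 → 4-byte char (#5). Advance 4.
Byte at offset 18: 0xEC = 11101100 → 3-byte char (#6). Advance 3.
Reached end at offset 21 after 6 code points.

6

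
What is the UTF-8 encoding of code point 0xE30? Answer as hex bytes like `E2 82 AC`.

U+0E30 = 0xE30 = 3632 decimal. In range U+0800–U+FFFF → 3-byte form: 1110xxxx 10xxxxxx 10xxxxxx.
Binary (16 bits): 0000111000110000.
Split 4+6+6: 0000 | 111000 | 110000.
Byte 1: 11100000 = 0xE0.
Byte 2: 10111000 = 0xB8.
Byte 3: 10110000 = 0xB0.

E0 B8 B0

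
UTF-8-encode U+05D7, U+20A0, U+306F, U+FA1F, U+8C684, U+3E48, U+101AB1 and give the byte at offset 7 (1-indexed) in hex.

1-indexed offset 7 is 0-indexed offset 6.
U+05D7 → 2-byte form D7 97 at offsets 0–1.
U+20A0 → 3-byte form E2 82 A0 at offsets 2–4.
U+306F → 3-byte form E3 81 AF at offsets 5–7.
Offset 6 falls in char 3's range; it's byte 2 of E3 81 AF = 0x81.

0x81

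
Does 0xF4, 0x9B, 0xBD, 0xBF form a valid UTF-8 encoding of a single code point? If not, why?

invalid (encodes a value above U+10FFFF)

Leading byte 0xF4 = 11110100 → 4-byte form.
Payload = 0x11BF7F, which exceeds U+10FFFF, the maximum Unicode code point. (Leading bytes F5–FF, or F4 followed by ≥ 0x90, are invalid.)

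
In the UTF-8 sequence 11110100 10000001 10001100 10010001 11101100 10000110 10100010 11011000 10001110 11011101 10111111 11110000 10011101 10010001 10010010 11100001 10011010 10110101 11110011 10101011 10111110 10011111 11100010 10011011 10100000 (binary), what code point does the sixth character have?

U+16B5

Offset 0: leading byte 0xF4 = 11110100 → 4-byte char #1 = F4 81 8C 91.
Offset 4: leading byte 0xEC = 11101100 → 3-byte char #2 = EC 86 A2.
Offset 7: leading byte 0xD8 = 11011000 → 2-byte char #3 = D8 8E.
Offset 9: leading byte 0xDD = 11011101 → 2-byte char #4 = DD BF.
Offset 11: leading byte 0xF0 = 11110000 → 4-byte char #5 = F0 9D 91 92.
Offset 15: leading byte 0xE1 = 11100001 → 3-byte char #6 = E1 9A B5.
Leading byte 0xE1 = 11100001 matches 1110xxxx → 3-byte sequence.
Byte 1: 0xE1 = 11100001, payload 0001 (4 bits).
Byte 2: 0x9A = 10011010 (10xxxxxx ✓), payload 011010.
Byte 3: 0xB5 = 10110101 (10xxxxxx ✓), payload 110101.
Concatenate: 0001011010110101 = 0x16B5 (16 bits → U+16B5).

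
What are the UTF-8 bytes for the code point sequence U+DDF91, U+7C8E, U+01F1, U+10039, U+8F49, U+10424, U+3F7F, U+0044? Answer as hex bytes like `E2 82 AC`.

F3 9D BE 91 E7 B2 8E C7 B1 F0 90 80 B9 E8 BD 89 F0 90 90 A4 E3 BD BF 44

U+DDF91: 4-byte form → F3 9D BE 91.
U+7C8E: 3-byte form → E7 B2 8E.
U+01F1: 2-byte form → C7 B1.
U+10039: 4-byte form → F0 90 80 B9.
U+8F49: 3-byte form → E8 BD 89.
U+10424: 4-byte form → F0 90 90 A4.
U+3F7F: 3-byte form → E3 BD BF.
U+0044: 1-byte form → 44.
Concatenated (24 bytes): F3 9D BE 91 E7 B2 8E C7 B1 F0 90 80 B9 E8 BD 89 F0 90 90 A4 E3 BD BF 44.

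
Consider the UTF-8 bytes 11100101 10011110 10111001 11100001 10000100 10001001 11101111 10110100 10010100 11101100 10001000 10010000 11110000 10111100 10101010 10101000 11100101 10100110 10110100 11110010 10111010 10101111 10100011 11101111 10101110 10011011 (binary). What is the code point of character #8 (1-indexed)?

Offset 0: leading byte 0xE5 = 11100101 → 3-byte char #1 = E5 9E B9.
Offset 3: leading byte 0xE1 = 11100001 → 3-byte char #2 = E1 84 89.
Offset 6: leading byte 0xEF = 11101111 → 3-byte char #3 = EF B4 94.
Offset 9: leading byte 0xEC = 11101100 → 3-byte char #4 = EC 88 90.
Offset 12: leading byte 0xF0 = 11110000 → 4-byte char #5 = F0 BC AA A8.
Offset 16: leading byte 0xE5 = 11100101 → 3-byte char #6 = E5 A6 B4.
Offset 19: leading byte 0xF2 = 11110010 → 4-byte char #7 = F2 BA AF A3.
Offset 23: leading byte 0xEF = 11101111 → 3-byte char #8 = EF AE 9B.
Leading byte 0xEF = 11101111 matches 1110xxxx → 3-byte sequence.
Byte 1: 0xEF = 11101111, payload 1111 (4 bits).
Byte 2: 0xAE = 10101110 (10xxxxxx ✓), payload 101110.
Byte 3: 0x9B = 10011011 (10xxxxxx ✓), payload 011011.
Concatenate: 1111101110011011 = 0xFB9B (16 bits → U+FB9B).

U+FB9B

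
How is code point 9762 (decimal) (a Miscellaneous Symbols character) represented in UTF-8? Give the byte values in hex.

E2 98 A2

U+2622 = 0x2622 = 9762 decimal. In range U+0800–U+FFFF → 3-byte form: 1110xxxx 10xxxxxx 10xxxxxx.
Binary (16 bits): 0010011000100010.
Split 4+6+6: 0010 | 011000 | 100010.
Byte 1: 11100010 = 0xE2.
Byte 2: 10011000 = 0x98.
Byte 3: 10100010 = 0xA2.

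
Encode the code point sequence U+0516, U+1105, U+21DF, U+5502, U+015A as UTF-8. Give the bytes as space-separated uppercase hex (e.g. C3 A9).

D4 96 E1 84 85 E2 87 9F E5 94 82 C5 9A

U+0516: 2-byte form → D4 96.
U+1105: 3-byte form → E1 84 85.
U+21DF: 3-byte form → E2 87 9F.
U+5502: 3-byte form → E5 94 82.
U+015A: 2-byte form → C5 9A.
Concatenated (13 bytes): D4 96 E1 84 85 E2 87 9F E5 94 82 C5 9A.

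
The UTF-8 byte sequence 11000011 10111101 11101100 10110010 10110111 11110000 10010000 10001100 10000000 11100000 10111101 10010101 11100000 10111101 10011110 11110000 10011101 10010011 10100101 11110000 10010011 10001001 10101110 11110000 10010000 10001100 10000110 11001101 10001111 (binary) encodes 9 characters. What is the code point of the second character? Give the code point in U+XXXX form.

U+CCB7

Offset 0: leading byte 0xC3 = 11000011 → 2-byte char #1 = C3 BD.
Offset 2: leading byte 0xEC = 11101100 → 3-byte char #2 = EC B2 B7.
Leading byte 0xEC = 11101100 matches 1110xxxx → 3-byte sequence.
Byte 1: 0xEC = 11101100, payload 1100 (4 bits).
Byte 2: 0xB2 = 10110010 (10xxxxxx ✓), payload 110010.
Byte 3: 0xB7 = 10110111 (10xxxxxx ✓), payload 110111.
Concatenate: 1100110010110111 = 0xCCB7 (16 bits → U+CCB7).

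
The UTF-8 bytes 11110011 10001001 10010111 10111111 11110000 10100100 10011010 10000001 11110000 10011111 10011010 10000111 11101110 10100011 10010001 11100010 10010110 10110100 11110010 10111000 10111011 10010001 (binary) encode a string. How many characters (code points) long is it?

Byte at offset 0: 0xF3 = 11110011 → 4-byte char (#1). Advance 4.
Byte at offset 4: 0xF0 = 11110000 → 4-byte char (#2). Advance 4.
Byte at offset 8: 0xF0 = 11110000 → 4-byte char (#3). Advance 4.
Byte at offset 12: 0xEE = 11101110 → 3-byte char (#4). Advance 3.
Byte at offset 15: 0xE2 = 11100010 → 3-byte char (#5). Advance 3.
Byte at offset 18: 0xF2 = 11110010 → 4-byte char (#6). Advance 4.
Reached end at offset 22 after 6 code points.

6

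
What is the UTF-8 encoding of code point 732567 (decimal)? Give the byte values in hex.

U+B2D97 = 0xB2D97 = 732567 decimal. In range U+10000–U+10FFFF → 4-byte form: 11110xxx 10xxxxxx 10xxxxxx 10xxxxxx.
Binary (21 bits): 010110010110110010111.
Split 3+6+6+6: 010 | 110010 | 110110 | 010111.
Byte 1: 11110010 = 0xF2.
Byte 2: 10110010 = 0xB2.
Byte 3: 10110110 = 0xB6.
Byte 4: 10010111 = 0x97.

F2 B2 B6 97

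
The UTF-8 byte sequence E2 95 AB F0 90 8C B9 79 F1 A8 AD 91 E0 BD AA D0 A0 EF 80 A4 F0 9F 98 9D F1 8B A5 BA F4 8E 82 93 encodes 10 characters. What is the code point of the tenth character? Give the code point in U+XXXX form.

U+10E093

Offset 0: leading byte 0xE2 = 11100010 → 3-byte char #1 = E2 95 AB.
Offset 3: leading byte 0xF0 = 11110000 → 4-byte char #2 = F0 90 8C B9.
Offset 7: leading byte 0x79 = 01111001 → 1-byte char #3 = 79.
Offset 8: leading byte 0xF1 = 11110001 → 4-byte char #4 = F1 A8 AD 91.
Offset 12: leading byte 0xE0 = 11100000 → 3-byte char #5 = E0 BD AA.
Offset 15: leading byte 0xD0 = 11010000 → 2-byte char #6 = D0 A0.
Offset 17: leading byte 0xEF = 11101111 → 3-byte char #7 = EF 80 A4.
Offset 20: leading byte 0xF0 = 11110000 → 4-byte char #8 = F0 9F 98 9D.
Offset 24: leading byte 0xF1 = 11110001 → 4-byte char #9 = F1 8B A5 BA.
Offset 28: leading byte 0xF4 = 11110100 → 4-byte char #10 = F4 8E 82 93.
Leading byte 0xF4 = 11110100 matches 11110xxx → 4-byte sequence.
Byte 1: 0xF4 = 11110100, payload 100 (3 bits).
Byte 2: 0x8E = 10001110 (10xxxxxx ✓), payload 001110.
Byte 3: 0x82 = 10000010 (10xxxxxx ✓), payload 000010.
Byte 4: 0x93 = 10010011 (10xxxxxx ✓), payload 010011.
Concatenate: 100001110000010010011 = 0x10E093 (21 bits → U+10E093).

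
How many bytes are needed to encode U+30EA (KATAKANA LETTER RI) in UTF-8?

U+30EA = 0x30EA. UTF-8 uses 1 byte below 0x80, 2 below 0x800, 3 below 0x10000, 4 up to 0x10FFFF. 0x30EA is in U+0800–U+FFFF → 3 bytes.

3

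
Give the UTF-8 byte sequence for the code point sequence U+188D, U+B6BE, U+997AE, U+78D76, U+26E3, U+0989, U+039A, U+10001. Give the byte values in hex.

U+188D: 3-byte form → E1 A2 8D.
U+B6BE: 3-byte form → EB 9A BE.
U+997AE: 4-byte form → F2 99 9E AE.
U+78D76: 4-byte form → F1 B8 B5 B6.
U+26E3: 3-byte form → E2 9B A3.
U+0989: 3-byte form → E0 A6 89.
U+039A: 2-byte form → CE 9A.
U+10001: 4-byte form → F0 90 80 81.
Concatenated (26 bytes): E1 A2 8D EB 9A BE F2 99 9E AE F1 B8 B5 B6 E2 9B A3 E0 A6 89 CE 9A F0 90 80 81.

E1 A2 8D EB 9A BE F2 99 9E AE F1 B8 B5 B6 E2 9B A3 E0 A6 89 CE 9A F0 90 80 81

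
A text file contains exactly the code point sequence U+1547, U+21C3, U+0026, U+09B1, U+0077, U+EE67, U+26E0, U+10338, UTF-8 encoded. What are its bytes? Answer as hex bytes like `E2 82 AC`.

E1 95 87 E2 87 83 26 E0 A6 B1 77 EE B9 A7 E2 9B A0 F0 90 8C B8

U+1547: 3-byte form → E1 95 87.
U+21C3: 3-byte form → E2 87 83.
U+0026: 1-byte form → 26.
U+09B1: 3-byte form → E0 A6 B1.
U+0077: 1-byte form → 77.
U+EE67: 3-byte form → EE B9 A7.
U+26E0: 3-byte form → E2 9B A0.
U+10338: 4-byte form → F0 90 8C B8.
Concatenated (21 bytes): E1 95 87 E2 87 83 26 E0 A6 B1 77 EE B9 A7 E2 9B A0 F0 90 8C B8.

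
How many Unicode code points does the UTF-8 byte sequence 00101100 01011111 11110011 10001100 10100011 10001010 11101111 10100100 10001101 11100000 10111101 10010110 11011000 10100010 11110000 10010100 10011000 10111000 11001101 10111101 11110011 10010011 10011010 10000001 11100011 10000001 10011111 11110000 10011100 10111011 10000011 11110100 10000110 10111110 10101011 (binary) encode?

12

Byte at offset 0: 0x2C = 00101100 → 1-byte char (#1). Advance 1.
Byte at offset 1: 0x5F = 01011111 → 1-byte char (#2). Advance 1.
Byte at offset 2: 0xF3 = 11110011 → 4-byte char (#3). Advance 4.
Byte at offset 6: 0xEF = 11101111 → 3-byte char (#4). Advance 3.
Byte at offset 9: 0xE0 = 11100000 → 3-byte char (#5). Advance 3.
Byte at offset 12: 0xD8 = 11011000 → 2-byte char (#6). Advance 2.
Byte at offset 14: 0xF0 = 11110000 → 4-byte char (#7). Advance 4.
Byte at offset 18: 0xCD = 11001101 → 2-byte char (#8). Advance 2.
Byte at offset 20: 0xF3 = 11110011 → 4-byte char (#9). Advance 4.
Byte at offset 24: 0xE3 = 11100011 → 3-byte char (#10). Advance 3.
Byte at offset 27: 0xF0 = 11110000 → 4-byte char (#11). Advance 4.
Byte at offset 31: 0xF4 = 11110100 → 4-byte char (#12). Advance 4.
Reached end at offset 35 after 12 code points.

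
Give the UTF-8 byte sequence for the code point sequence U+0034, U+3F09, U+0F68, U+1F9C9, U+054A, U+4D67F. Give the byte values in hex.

34 E3 BC 89 E0 BD A8 F0 9F A7 89 D5 8A F1 8D 99 BF

U+0034: 1-byte form → 34.
U+3F09: 3-byte form → E3 BC 89.
U+0F68: 3-byte form → E0 BD A8.
U+1F9C9: 4-byte form → F0 9F A7 89.
U+054A: 2-byte form → D5 8A.
U+4D67F: 4-byte form → F1 8D 99 BF.
Concatenated (17 bytes): 34 E3 BC 89 E0 BD A8 F0 9F A7 89 D5 8A F1 8D 99 BF.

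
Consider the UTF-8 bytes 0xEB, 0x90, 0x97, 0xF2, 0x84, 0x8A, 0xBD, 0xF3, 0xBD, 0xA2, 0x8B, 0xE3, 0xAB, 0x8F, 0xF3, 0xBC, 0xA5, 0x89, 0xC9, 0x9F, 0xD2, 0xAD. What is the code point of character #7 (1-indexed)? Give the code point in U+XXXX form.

U+04AD

Offset 0: leading byte 0xEB = 11101011 → 3-byte char #1 = EB 90 97.
Offset 3: leading byte 0xF2 = 11110010 → 4-byte char #2 = F2 84 8A BD.
Offset 7: leading byte 0xF3 = 11110011 → 4-byte char #3 = F3 BD A2 8B.
Offset 11: leading byte 0xE3 = 11100011 → 3-byte char #4 = E3 AB 8F.
Offset 14: leading byte 0xF3 = 11110011 → 4-byte char #5 = F3 BC A5 89.
Offset 18: leading byte 0xC9 = 11001001 → 2-byte char #6 = C9 9F.
Offset 20: leading byte 0xD2 = 11010010 → 2-byte char #7 = D2 AD.
Leading byte 0xD2 = 11010010 matches 110xxxxx → 2-byte sequence.
Byte 1: 0xD2 = 11010010, payload 10010 (5 bits).
Byte 2: 0xAD = 10101101 (10xxxxxx ✓), payload 101101.
Concatenate: 10010101101 = 0x4AD (11 bits → U+04AD).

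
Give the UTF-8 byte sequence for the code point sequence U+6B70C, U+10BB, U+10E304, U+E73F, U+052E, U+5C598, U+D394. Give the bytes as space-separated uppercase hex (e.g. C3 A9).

U+6B70C: 4-byte form → F1 AB 9C 8C.
U+10BB: 3-byte form → E1 82 BB.
U+10E304: 4-byte form → F4 8E 8C 84.
U+E73F: 3-byte form → EE 9C BF.
U+052E: 2-byte form → D4 AE.
U+5C598: 4-byte form → F1 9C 96 98.
U+D394: 3-byte form → ED 8E 94.
Concatenated (23 bytes): F1 AB 9C 8C E1 82 BB F4 8E 8C 84 EE 9C BF D4 AE F1 9C 96 98 ED 8E 94.

F1 AB 9C 8C E1 82 BB F4 8E 8C 84 EE 9C BF D4 AE F1 9C 96 98 ED 8E 94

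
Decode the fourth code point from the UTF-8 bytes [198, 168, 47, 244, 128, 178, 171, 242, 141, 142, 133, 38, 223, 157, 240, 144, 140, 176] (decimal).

Offset 0: leading byte 0xC6 = 11000110 → 2-byte char #1 = C6 A8.
Offset 2: leading byte 0x2F = 00101111 → 1-byte char #2 = 2F.
Offset 3: leading byte 0xF4 = 11110100 → 4-byte char #3 = F4 80 B2 AB.
Offset 7: leading byte 0xF2 = 11110010 → 4-byte char #4 = F2 8D 8E 85.
Leading byte 0xF2 = 11110010 matches 11110xxx → 4-byte sequence.
Byte 1: 0xF2 = 11110010, payload 010 (3 bits).
Byte 2: 0x8D = 10001101 (10xxxxxx ✓), payload 001101.
Byte 3: 0x8E = 10001110 (10xxxxxx ✓), payload 001110.
Byte 4: 0x85 = 10000101 (10xxxxxx ✓), payload 000101.
Concatenate: 010001101001110000101 = 0x8D385 (21 bits → U+8D385).

U+8D385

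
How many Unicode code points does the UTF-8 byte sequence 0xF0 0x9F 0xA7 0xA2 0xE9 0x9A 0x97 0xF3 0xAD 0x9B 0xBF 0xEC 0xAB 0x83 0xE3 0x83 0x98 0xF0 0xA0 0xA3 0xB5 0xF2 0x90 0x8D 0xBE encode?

Byte at offset 0: 0xF0 = 11110000 → 4-byte char (#1). Advance 4.
Byte at offset 4: 0xE9 = 11101001 → 3-byte char (#2). Advance 3.
Byte at offset 7: 0xF3 = 11110011 → 4-byte char (#3). Advance 4.
Byte at offset 11: 0xEC = 11101100 → 3-byte char (#4). Advance 3.
Byte at offset 14: 0xE3 = 11100011 → 3-byte char (#5). Advance 3.
Byte at offset 17: 0xF0 = 11110000 → 4-byte char (#6). Advance 4.
Byte at offset 21: 0xF2 = 11110010 → 4-byte char (#7). Advance 4.
Reached end at offset 25 after 7 code points.

7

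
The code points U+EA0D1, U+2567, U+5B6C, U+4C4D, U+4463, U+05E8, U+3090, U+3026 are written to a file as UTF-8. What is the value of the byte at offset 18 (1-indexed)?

1-indexed offset 18 is 0-indexed offset 17.
U+EA0D1 → 4-byte form F3 AA 83 91 at offsets 0–3.
U+2567 → 3-byte form E2 95 A7 at offsets 4–6.
U+5B6C → 3-byte form E5 AD AC at offsets 7–9.
U+4C4D → 3-byte form E4 B1 8D at offsets 10–12.
U+4463 → 3-byte form E4 91 A3 at offsets 13–15.
U+05E8 → 2-byte form D7 A8 at offsets 16–17.
Offset 17 falls in char 6's range; it's byte 2 of D7 A8 = 0xA8.

0xA8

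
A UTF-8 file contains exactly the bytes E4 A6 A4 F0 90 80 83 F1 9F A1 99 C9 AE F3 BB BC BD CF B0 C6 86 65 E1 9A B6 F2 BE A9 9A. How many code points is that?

10

Byte at offset 0: 0xE4 = 11100100 → 3-byte char (#1). Advance 3.
Byte at offset 3: 0xF0 = 11110000 → 4-byte char (#2). Advance 4.
Byte at offset 7: 0xF1 = 11110001 → 4-byte char (#3). Advance 4.
Byte at offset 11: 0xC9 = 11001001 → 2-byte char (#4). Advance 2.
Byte at offset 13: 0xF3 = 11110011 → 4-byte char (#5). Advance 4.
Byte at offset 17: 0xCF = 11001111 → 2-byte char (#6). Advance 2.
Byte at offset 19: 0xC6 = 11000110 → 2-byte char (#7). Advance 2.
Byte at offset 21: 0x65 = 01100101 → 1-byte char (#8). Advance 1.
Byte at offset 22: 0xE1 = 11100001 → 3-byte char (#9). Advance 3.
Byte at offset 25: 0xF2 = 11110010 → 4-byte char (#10). Advance 4.
Reached end at offset 29 after 10 code points.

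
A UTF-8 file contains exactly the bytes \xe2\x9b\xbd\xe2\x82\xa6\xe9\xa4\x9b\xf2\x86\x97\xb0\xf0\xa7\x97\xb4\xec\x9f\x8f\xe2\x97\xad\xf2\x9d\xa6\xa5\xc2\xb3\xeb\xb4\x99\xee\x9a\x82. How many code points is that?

Byte at offset 0: 0xE2 = 11100010 → 3-byte char (#1). Advance 3.
Byte at offset 3: 0xE2 = 11100010 → 3-byte char (#2). Advance 3.
Byte at offset 6: 0xE9 = 11101001 → 3-byte char (#3). Advance 3.
Byte at offset 9: 0xF2 = 11110010 → 4-byte char (#4). Advance 4.
Byte at offset 13: 0xF0 = 11110000 → 4-byte char (#5). Advance 4.
Byte at offset 17: 0xEC = 11101100 → 3-byte char (#6). Advance 3.
Byte at offset 20: 0xE2 = 11100010 → 3-byte char (#7). Advance 3.
Byte at offset 23: 0xF2 = 11110010 → 4-byte char (#8). Advance 4.
Byte at offset 27: 0xC2 = 11000010 → 2-byte char (#9). Advance 2.
Byte at offset 29: 0xEB = 11101011 → 3-byte char (#10). Advance 3.
Byte at offset 32: 0xEE = 11101110 → 3-byte char (#11). Advance 3.
Reached end at offset 35 after 11 code points.

11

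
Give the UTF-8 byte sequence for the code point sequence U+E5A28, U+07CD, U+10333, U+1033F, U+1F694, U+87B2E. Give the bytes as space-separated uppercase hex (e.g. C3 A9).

U+E5A28: 4-byte form → F3 A5 A8 A8.
U+07CD: 2-byte form → DF 8D.
U+10333: 4-byte form → F0 90 8C B3.
U+1033F: 4-byte form → F0 90 8C BF.
U+1F694: 4-byte form → F0 9F 9A 94.
U+87B2E: 4-byte form → F2 87 AC AE.
Concatenated (22 bytes): F3 A5 A8 A8 DF 8D F0 90 8C B3 F0 90 8C BF F0 9F 9A 94 F2 87 AC AE.

F3 A5 A8 A8 DF 8D F0 90 8C B3 F0 90 8C BF F0 9F 9A 94 F2 87 AC AE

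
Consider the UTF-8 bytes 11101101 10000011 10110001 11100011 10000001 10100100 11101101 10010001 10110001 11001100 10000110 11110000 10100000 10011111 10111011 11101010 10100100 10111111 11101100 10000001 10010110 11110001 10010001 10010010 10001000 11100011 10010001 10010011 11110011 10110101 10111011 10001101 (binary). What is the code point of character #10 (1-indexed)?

U+F5ECD

Offset 0: leading byte 0xED = 11101101 → 3-byte char #1 = ED 83 B1.
Offset 3: leading byte 0xE3 = 11100011 → 3-byte char #2 = E3 81 A4.
Offset 6: leading byte 0xED = 11101101 → 3-byte char #3 = ED 91 B1.
Offset 9: leading byte 0xCC = 11001100 → 2-byte char #4 = CC 86.
Offset 11: leading byte 0xF0 = 11110000 → 4-byte char #5 = F0 A0 9F BB.
Offset 15: leading byte 0xEA = 11101010 → 3-byte char #6 = EA A4 BF.
Offset 18: leading byte 0xEC = 11101100 → 3-byte char #7 = EC 81 96.
Offset 21: leading byte 0xF1 = 11110001 → 4-byte char #8 = F1 91 92 88.
Offset 25: leading byte 0xE3 = 11100011 → 3-byte char #9 = E3 91 93.
Offset 28: leading byte 0xF3 = 11110011 → 4-byte char #10 = F3 B5 BB 8D.
Leading byte 0xF3 = 11110011 matches 11110xxx → 4-byte sequence.
Byte 1: 0xF3 = 11110011, payload 011 (3 bits).
Byte 2: 0xB5 = 10110101 (10xxxxxx ✓), payload 110101.
Byte 3: 0xBB = 10111011 (10xxxxxx ✓), payload 111011.
Byte 4: 0x8D = 10001101 (10xxxxxx ✓), payload 001101.
Concatenate: 011110101111011001101 = 0xF5ECD (21 bits → U+F5ECD).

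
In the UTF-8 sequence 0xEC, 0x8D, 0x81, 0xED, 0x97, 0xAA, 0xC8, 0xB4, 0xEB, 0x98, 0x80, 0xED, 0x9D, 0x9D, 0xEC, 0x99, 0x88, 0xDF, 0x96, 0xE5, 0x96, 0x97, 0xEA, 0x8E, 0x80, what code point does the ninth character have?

Offset 0: leading byte 0xEC = 11101100 → 3-byte char #1 = EC 8D 81.
Offset 3: leading byte 0xED = 11101101 → 3-byte char #2 = ED 97 AA.
Offset 6: leading byte 0xC8 = 11001000 → 2-byte char #3 = C8 B4.
Offset 8: leading byte 0xEB = 11101011 → 3-byte char #4 = EB 98 80.
Offset 11: leading byte 0xED = 11101101 → 3-byte char #5 = ED 9D 9D.
Offset 14: leading byte 0xEC = 11101100 → 3-byte char #6 = EC 99 88.
Offset 17: leading byte 0xDF = 11011111 → 2-byte char #7 = DF 96.
Offset 19: leading byte 0xE5 = 11100101 → 3-byte char #8 = E5 96 97.
Offset 22: leading byte 0xEA = 11101010 → 3-byte char #9 = EA 8E 80.
Leading byte 0xEA = 11101010 matches 1110xxxx → 3-byte sequence.
Byte 1: 0xEA = 11101010, payload 1010 (4 bits).
Byte 2: 0x8E = 10001110 (10xxxxxx ✓), payload 001110.
Byte 3: 0x80 = 10000000 (10xxxxxx ✓), payload 000000.
Concatenate: 1010001110000000 = 0xA380 (16 bits → U+A380).

U+A380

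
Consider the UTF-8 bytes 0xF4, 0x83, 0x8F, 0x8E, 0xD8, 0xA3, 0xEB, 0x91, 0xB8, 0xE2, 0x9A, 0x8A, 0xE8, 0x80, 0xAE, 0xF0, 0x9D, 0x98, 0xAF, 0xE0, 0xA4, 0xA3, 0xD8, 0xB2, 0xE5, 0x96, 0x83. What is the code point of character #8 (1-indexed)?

Offset 0: leading byte 0xF4 = 11110100 → 4-byte char #1 = F4 83 8F 8E.
Offset 4: leading byte 0xD8 = 11011000 → 2-byte char #2 = D8 A3.
Offset 6: leading byte 0xEB = 11101011 → 3-byte char #3 = EB 91 B8.
Offset 9: leading byte 0xE2 = 11100010 → 3-byte char #4 = E2 9A 8A.
Offset 12: leading byte 0xE8 = 11101000 → 3-byte char #5 = E8 80 AE.
Offset 15: leading byte 0xF0 = 11110000 → 4-byte char #6 = F0 9D 98 AF.
Offset 19: leading byte 0xE0 = 11100000 → 3-byte char #7 = E0 A4 A3.
Offset 22: leading byte 0xD8 = 11011000 → 2-byte char #8 = D8 B2.
Leading byte 0xD8 = 11011000 matches 110xxxxx → 2-byte sequence.
Byte 1: 0xD8 = 11011000, payload 11000 (5 bits).
Byte 2: 0xB2 = 10110010 (10xxxxxx ✓), payload 110010.
Concatenate: 11000110010 = 0x632 (11 bits → U+0632).

U+0632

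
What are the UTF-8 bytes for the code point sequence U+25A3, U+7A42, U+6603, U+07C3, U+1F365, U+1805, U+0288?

U+25A3: 3-byte form → E2 96 A3.
U+7A42: 3-byte form → E7 A9 82.
U+6603: 3-byte form → E6 98 83.
U+07C3: 2-byte form → DF 83.
U+1F365: 4-byte form → F0 9F 8D A5.
U+1805: 3-byte form → E1 A0 85.
U+0288: 2-byte form → CA 88.
Concatenated (20 bytes): E2 96 A3 E7 A9 82 E6 98 83 DF 83 F0 9F 8D A5 E1 A0 85 CA 88.

E2 96 A3 E7 A9 82 E6 98 83 DF 83 F0 9F 8D A5 E1 A0 85 CA 88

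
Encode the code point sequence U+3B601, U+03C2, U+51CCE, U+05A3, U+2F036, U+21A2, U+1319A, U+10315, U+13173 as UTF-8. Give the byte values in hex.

F0 BB 98 81 CF 82 F1 91 B3 8E D6 A3 F0 AF 80 B6 E2 86 A2 F0 93 86 9A F0 90 8C 95 F0 93 85 B3

U+3B601: 4-byte form → F0 BB 98 81.
U+03C2: 2-byte form → CF 82.
U+51CCE: 4-byte form → F1 91 B3 8E.
U+05A3: 2-byte form → D6 A3.
U+2F036: 4-byte form → F0 AF 80 B6.
U+21A2: 3-byte form → E2 86 A2.
U+1319A: 4-byte form → F0 93 86 9A.
U+10315: 4-byte form → F0 90 8C 95.
U+13173: 4-byte form → F0 93 85 B3.
Concatenated (31 bytes): F0 BB 98 81 CF 82 F1 91 B3 8E D6 A3 F0 AF 80 B6 E2 86 A2 F0 93 86 9A F0 90 8C 95 F0 93 85 B3.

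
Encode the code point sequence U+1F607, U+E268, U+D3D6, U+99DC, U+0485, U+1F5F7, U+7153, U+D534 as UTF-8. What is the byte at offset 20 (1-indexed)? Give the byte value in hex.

1-indexed offset 20 is 0-indexed offset 19.
U+1F607 → 4-byte form F0 9F 98 87 at offsets 0–3.
U+E268 → 3-byte form EE 89 A8 at offsets 4–6.
U+D3D6 → 3-byte form ED 8F 96 at offsets 7–9.
U+99DC → 3-byte form E9 A7 9C at offsets 10–12.
U+0485 → 2-byte form D2 85 at offsets 13–14.
U+1F5F7 → 4-byte form F0 9F 97 B7 at offsets 15–18.
U+7153 → 3-byte form E7 85 93 at offsets 19–21.
Offset 19 falls in char 7's range; it's byte 1 of E7 85 93 = 0xE7.

0xE7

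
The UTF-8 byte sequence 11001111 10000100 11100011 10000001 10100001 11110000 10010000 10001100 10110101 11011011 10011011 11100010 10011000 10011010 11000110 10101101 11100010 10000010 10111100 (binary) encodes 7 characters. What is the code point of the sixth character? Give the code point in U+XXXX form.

Offset 0: leading byte 0xCF = 11001111 → 2-byte char #1 = CF 84.
Offset 2: leading byte 0xE3 = 11100011 → 3-byte char #2 = E3 81 A1.
Offset 5: leading byte 0xF0 = 11110000 → 4-byte char #3 = F0 90 8C B5.
Offset 9: leading byte 0xDB = 11011011 → 2-byte char #4 = DB 9B.
Offset 11: leading byte 0xE2 = 11100010 → 3-byte char #5 = E2 98 9A.
Offset 14: leading byte 0xC6 = 11000110 → 2-byte char #6 = C6 AD.
Leading byte 0xC6 = 11000110 matches 110xxxxx → 2-byte sequence.
Byte 1: 0xC6 = 11000110, payload 00110 (5 bits).
Byte 2: 0xAD = 10101101 (10xxxxxx ✓), payload 101101.
Concatenate: 00110101101 = 0x1AD (11 bits → U+01AD).

U+01AD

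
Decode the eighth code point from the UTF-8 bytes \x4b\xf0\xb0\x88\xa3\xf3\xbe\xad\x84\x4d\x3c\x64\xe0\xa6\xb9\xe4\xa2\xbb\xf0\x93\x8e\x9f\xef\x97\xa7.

Offset 0: leading byte 0x4B = 01001011 → 1-byte char #1 = 4B.
Offset 1: leading byte 0xF0 = 11110000 → 4-byte char #2 = F0 B0 88 A3.
Offset 5: leading byte 0xF3 = 11110011 → 4-byte char #3 = F3 BE AD 84.
Offset 9: leading byte 0x4D = 01001101 → 1-byte char #4 = 4D.
Offset 10: leading byte 0x3C = 00111100 → 1-byte char #5 = 3C.
Offset 11: leading byte 0x64 = 01100100 → 1-byte char #6 = 64.
Offset 12: leading byte 0xE0 = 11100000 → 3-byte char #7 = E0 A6 B9.
Offset 15: leading byte 0xE4 = 11100100 → 3-byte char #8 = E4 A2 BB.
Leading byte 0xE4 = 11100100 matches 1110xxxx → 3-byte sequence.
Byte 1: 0xE4 = 11100100, payload 0100 (4 bits).
Byte 2: 0xA2 = 10100010 (10xxxxxx ✓), payload 100010.
Byte 3: 0xBB = 10111011 (10xxxxxx ✓), payload 111011.
Concatenate: 0100100010111011 = 0x48BB (16 bits → U+48BB).

U+48BB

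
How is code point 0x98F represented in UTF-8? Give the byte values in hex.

U+098F = 0x98F = 2447 decimal. In range U+0800–U+FFFF → 3-byte form: 1110xxxx 10xxxxxx 10xxxxxx.
Binary (16 bits): 0000100110001111.
Split 4+6+6: 0000 | 100110 | 001111.
Byte 1: 11100000 = 0xE0.
Byte 2: 10100110 = 0xA6.
Byte 3: 10001111 = 0x8F.

E0 A6 8F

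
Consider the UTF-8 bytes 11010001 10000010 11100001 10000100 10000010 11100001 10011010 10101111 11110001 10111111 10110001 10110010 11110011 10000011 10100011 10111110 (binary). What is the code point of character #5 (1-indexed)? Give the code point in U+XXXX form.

U+C38FE

Offset 0: leading byte 0xD1 = 11010001 → 2-byte char #1 = D1 82.
Offset 2: leading byte 0xE1 = 11100001 → 3-byte char #2 = E1 84 82.
Offset 5: leading byte 0xE1 = 11100001 → 3-byte char #3 = E1 9A AF.
Offset 8: leading byte 0xF1 = 11110001 → 4-byte char #4 = F1 BF B1 B2.
Offset 12: leading byte 0xF3 = 11110011 → 4-byte char #5 = F3 83 A3 BE.
Leading byte 0xF3 = 11110011 matches 11110xxx → 4-byte sequence.
Byte 1: 0xF3 = 11110011, payload 011 (3 bits).
Byte 2: 0x83 = 10000011 (10xxxxxx ✓), payload 000011.
Byte 3: 0xA3 = 10100011 (10xxxxxx ✓), payload 100011.
Byte 4: 0xBE = 10111110 (10xxxxxx ✓), payload 111110.
Concatenate: 011000011100011111110 = 0xC38FE (21 bits → U+C38FE).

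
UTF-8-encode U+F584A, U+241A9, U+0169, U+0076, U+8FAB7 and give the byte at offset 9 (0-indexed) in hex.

0xA9

U+F584A → 4-byte form F3 B5 A1 8A at offsets 0–3.
U+241A9 → 4-byte form F0 A4 86 A9 at offsets 4–7.
U+0169 → 2-byte form C5 A9 at offsets 8–9.
Offset 9 falls in char 3's range; it's byte 2 of C5 A9 = 0xA9.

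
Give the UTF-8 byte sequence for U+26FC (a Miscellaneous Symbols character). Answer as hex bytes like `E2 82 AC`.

E2 9B BC

U+26FC = 0x26FC = 9980 decimal. In range U+0800–U+FFFF → 3-byte form: 1110xxxx 10xxxxxx 10xxxxxx.
Binary (16 bits): 0010011011111100.
Split 4+6+6: 0010 | 011011 | 111100.
Byte 1: 11100010 = 0xE2.
Byte 2: 10011011 = 0x9B.
Byte 3: 10111100 = 0xBC.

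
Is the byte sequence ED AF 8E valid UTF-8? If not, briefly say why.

invalid (encodes a surrogate (U+D800–U+DFFF))

Structurally a 3-byte sequence; payload = 0xDBCE.
But 0xDBCE is in U+D800–U+DFFF, the surrogate range. Surrogates are not Unicode scalar values and are forbidden in UTF-8.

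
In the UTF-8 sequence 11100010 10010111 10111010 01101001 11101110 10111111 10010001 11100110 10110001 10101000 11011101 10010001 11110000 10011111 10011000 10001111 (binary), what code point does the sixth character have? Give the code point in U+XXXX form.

Offset 0: leading byte 0xE2 = 11100010 → 3-byte char #1 = E2 97 BA.
Offset 3: leading byte 0x69 = 01101001 → 1-byte char #2 = 69.
Offset 4: leading byte 0xEE = 11101110 → 3-byte char #3 = EE BF 91.
Offset 7: leading byte 0xE6 = 11100110 → 3-byte char #4 = E6 B1 A8.
Offset 10: leading byte 0xDD = 11011101 → 2-byte char #5 = DD 91.
Offset 12: leading byte 0xF0 = 11110000 → 4-byte char #6 = F0 9F 98 8F.
Leading byte 0xF0 = 11110000 matches 11110xxx → 4-byte sequence.
Byte 1: 0xF0 = 11110000, payload 000 (3 bits).
Byte 2: 0x9F = 10011111 (10xxxxxx ✓), payload 011111.
Byte 3: 0x98 = 10011000 (10xxxxxx ✓), payload 011000.
Byte 4: 0x8F = 10001111 (10xxxxxx ✓), payload 001111.
Concatenate: 000011111011000001111 = 0x1F60F (21 bits → U+1F60F).

U+1F60F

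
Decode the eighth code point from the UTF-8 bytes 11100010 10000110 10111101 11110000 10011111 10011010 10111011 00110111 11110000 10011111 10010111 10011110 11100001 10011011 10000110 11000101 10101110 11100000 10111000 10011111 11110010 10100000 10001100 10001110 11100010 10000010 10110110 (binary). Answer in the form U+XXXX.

U+A030E

Offset 0: leading byte 0xE2 = 11100010 → 3-byte char #1 = E2 86 BD.
Offset 3: leading byte 0xF0 = 11110000 → 4-byte char #2 = F0 9F 9A BB.
Offset 7: leading byte 0x37 = 00110111 → 1-byte char #3 = 37.
Offset 8: leading byte 0xF0 = 11110000 → 4-byte char #4 = F0 9F 97 9E.
Offset 12: leading byte 0xE1 = 11100001 → 3-byte char #5 = E1 9B 86.
Offset 15: leading byte 0xC5 = 11000101 → 2-byte char #6 = C5 AE.
Offset 17: leading byte 0xE0 = 11100000 → 3-byte char #7 = E0 B8 9F.
Offset 20: leading byte 0xF2 = 11110010 → 4-byte char #8 = F2 A0 8C 8E.
Leading byte 0xF2 = 11110010 matches 11110xxx → 4-byte sequence.
Byte 1: 0xF2 = 11110010, payload 010 (3 bits).
Byte 2: 0xA0 = 10100000 (10xxxxxx ✓), payload 100000.
Byte 3: 0x8C = 10001100 (10xxxxxx ✓), payload 001100.
Byte 4: 0x8E = 10001110 (10xxxxxx ✓), payload 001110.
Concatenate: 010100000001100001110 = 0xA030E (21 bits → U+A030E).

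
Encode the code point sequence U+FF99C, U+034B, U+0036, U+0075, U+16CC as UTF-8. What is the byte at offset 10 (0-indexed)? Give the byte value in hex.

U+FF99C → 4-byte form F3 BF A6 9C at offsets 0–3.
U+034B → 2-byte form CD 8B at offsets 4–5.
U+0036 → 1-byte form 36 at offsets 6–6.
U+0075 → 1-byte form 75 at offsets 7–7.
U+16CC → 3-byte form E1 9B 8C at offsets 8–10.
Offset 10 falls in char 5's range; it's byte 3 of E1 9B 8C = 0x8C.

0x8C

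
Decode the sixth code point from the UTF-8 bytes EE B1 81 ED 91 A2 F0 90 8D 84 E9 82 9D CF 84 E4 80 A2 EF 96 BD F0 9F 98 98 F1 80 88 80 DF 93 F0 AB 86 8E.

U+4022

Offset 0: leading byte 0xEE = 11101110 → 3-byte char #1 = EE B1 81.
Offset 3: leading byte 0xED = 11101101 → 3-byte char #2 = ED 91 A2.
Offset 6: leading byte 0xF0 = 11110000 → 4-byte char #3 = F0 90 8D 84.
Offset 10: leading byte 0xE9 = 11101001 → 3-byte char #4 = E9 82 9D.
Offset 13: leading byte 0xCF = 11001111 → 2-byte char #5 = CF 84.
Offset 15: leading byte 0xE4 = 11100100 → 3-byte char #6 = E4 80 A2.
Leading byte 0xE4 = 11100100 matches 1110xxxx → 3-byte sequence.
Byte 1: 0xE4 = 11100100, payload 0100 (4 bits).
Byte 2: 0x80 = 10000000 (10xxxxxx ✓), payload 000000.
Byte 3: 0xA2 = 10100010 (10xxxxxx ✓), payload 100010.
Concatenate: 0100000000100010 = 0x4022 (16 bits → U+4022).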